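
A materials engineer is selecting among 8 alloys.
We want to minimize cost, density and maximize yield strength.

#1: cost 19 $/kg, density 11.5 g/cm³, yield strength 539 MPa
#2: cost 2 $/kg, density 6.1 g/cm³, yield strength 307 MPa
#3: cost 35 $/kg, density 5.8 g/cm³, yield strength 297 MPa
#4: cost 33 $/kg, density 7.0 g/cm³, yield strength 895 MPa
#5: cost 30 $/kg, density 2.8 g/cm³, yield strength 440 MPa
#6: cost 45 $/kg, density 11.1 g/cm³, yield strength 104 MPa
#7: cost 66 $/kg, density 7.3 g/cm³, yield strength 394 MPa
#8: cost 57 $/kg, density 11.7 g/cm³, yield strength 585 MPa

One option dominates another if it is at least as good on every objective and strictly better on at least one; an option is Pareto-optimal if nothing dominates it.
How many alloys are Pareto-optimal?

4

#1: not dominated.
#2: not dominated (best cost).
#3: dominated by #5 (cost 30≤35, density 2.8≤5.8, yield strength 440≥297).
#4: not dominated (best yield strength).
#5: not dominated (best density).
#6: dominated by #2 (cost 2≤45, density 6.1≤11.1, yield strength 307≥104).
#7: dominated by #4 (cost 33≤66, density 7.0≤7.3, yield strength 895≥394).
#8: dominated by #4 (cost 33≤57, density 7.0≤11.7, yield strength 895≥585).
Pareto-optimal: #1, #2, #4, #5 → 4.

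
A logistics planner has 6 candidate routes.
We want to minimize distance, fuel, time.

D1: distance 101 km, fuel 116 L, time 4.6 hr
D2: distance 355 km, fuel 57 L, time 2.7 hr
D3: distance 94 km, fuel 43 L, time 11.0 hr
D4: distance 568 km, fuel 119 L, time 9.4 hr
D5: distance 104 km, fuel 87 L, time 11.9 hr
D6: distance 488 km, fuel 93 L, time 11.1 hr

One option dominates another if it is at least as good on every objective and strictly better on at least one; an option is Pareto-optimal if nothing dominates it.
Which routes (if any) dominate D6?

D2, D3

D2: distance 355≤488, fuel 57≤93, time 2.7≤11.1 — dominates D6.
D3: distance 94≤488, fuel 43≤93, time 11.0≤11.1 — dominates D6.
Others (D1, D4, D5) are each worse than D6 on at least one objective.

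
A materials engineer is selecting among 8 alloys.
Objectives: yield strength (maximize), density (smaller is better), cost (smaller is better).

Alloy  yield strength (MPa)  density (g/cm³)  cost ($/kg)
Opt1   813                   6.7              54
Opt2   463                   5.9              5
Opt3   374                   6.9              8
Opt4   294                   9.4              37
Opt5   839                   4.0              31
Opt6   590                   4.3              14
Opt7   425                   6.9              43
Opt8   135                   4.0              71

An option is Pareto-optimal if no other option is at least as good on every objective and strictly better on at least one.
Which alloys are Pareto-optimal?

Opt2, Opt5, Opt6

Opt1: dominated by Opt5 (yield strength 839≥813, density 4.0≤6.7, cost 31≤54).
Opt2: not dominated (best cost).
Opt3: dominated by Opt2 (yield strength 463≥374, density 5.9≤6.9, cost 5≤8).
Opt4: dominated by Opt2 (yield strength 463≥294, density 5.9≤9.4, cost 5≤37).
Opt5: not dominated (best yield strength).
Opt6: not dominated.
Opt7: dominated by Opt2 (yield strength 463≥425, density 5.9≤6.9, cost 5≤43).
Opt8: dominated by Opt5 (yield strength 839≥135, density 4.0≤4.0, cost 31≤71).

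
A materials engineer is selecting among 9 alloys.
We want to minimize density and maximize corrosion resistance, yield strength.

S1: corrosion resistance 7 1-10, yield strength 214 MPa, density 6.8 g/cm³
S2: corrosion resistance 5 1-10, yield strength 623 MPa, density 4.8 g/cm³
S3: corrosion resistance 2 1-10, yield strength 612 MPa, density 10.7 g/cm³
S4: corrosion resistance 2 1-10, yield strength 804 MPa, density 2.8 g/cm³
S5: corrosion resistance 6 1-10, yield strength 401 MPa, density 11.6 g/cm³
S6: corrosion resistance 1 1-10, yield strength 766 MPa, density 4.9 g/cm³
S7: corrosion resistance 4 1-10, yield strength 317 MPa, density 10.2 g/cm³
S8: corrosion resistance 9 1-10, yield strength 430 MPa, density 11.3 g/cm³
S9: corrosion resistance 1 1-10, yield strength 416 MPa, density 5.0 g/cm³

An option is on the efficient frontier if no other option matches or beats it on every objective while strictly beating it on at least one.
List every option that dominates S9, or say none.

S2: corrosion resistance 5≥1, yield strength 623≥416, density 4.8≤5.0 — dominates S9.
S4: corrosion resistance 2≥1, yield strength 804≥416, density 2.8≤5.0 — dominates S9.
S6: corrosion resistance 1≥1, yield strength 766≥416, density 4.9≤5.0 — dominates S9.
Others (S1, S3, S5, S7, S8) are each worse than S9 on at least one objective.

S2, S4, S6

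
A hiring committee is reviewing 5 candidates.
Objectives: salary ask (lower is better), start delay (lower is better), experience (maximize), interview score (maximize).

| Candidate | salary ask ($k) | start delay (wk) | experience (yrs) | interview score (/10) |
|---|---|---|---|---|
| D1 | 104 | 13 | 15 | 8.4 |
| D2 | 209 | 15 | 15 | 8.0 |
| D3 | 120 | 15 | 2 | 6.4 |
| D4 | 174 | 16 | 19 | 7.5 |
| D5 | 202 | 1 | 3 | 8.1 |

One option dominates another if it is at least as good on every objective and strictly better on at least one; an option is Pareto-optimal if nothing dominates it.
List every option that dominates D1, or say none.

none

D2: worse on salary ask (209 vs 104).
D3: worse on salary ask (120 vs 104).
D4: worse on salary ask (174 vs 104).
D5: worse on salary ask (202 vs 104).
No option dominates D1.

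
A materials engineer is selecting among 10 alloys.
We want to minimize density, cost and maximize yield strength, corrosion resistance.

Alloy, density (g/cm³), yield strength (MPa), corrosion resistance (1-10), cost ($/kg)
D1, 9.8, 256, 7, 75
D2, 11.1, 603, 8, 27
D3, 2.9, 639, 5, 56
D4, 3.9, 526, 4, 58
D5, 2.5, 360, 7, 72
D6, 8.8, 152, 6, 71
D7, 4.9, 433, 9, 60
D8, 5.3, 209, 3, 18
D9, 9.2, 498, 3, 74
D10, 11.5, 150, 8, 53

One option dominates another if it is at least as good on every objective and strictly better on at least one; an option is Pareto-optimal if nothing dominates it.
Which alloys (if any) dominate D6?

D7

D7: density 4.9≤8.8, yield strength 433≥152, corrosion resistance 9≥6, cost 60≤71 — dominates D6.
Others (D1, D2, D3, D4, D5, D8, D9, D10) are each worse than D6 on at least one objective.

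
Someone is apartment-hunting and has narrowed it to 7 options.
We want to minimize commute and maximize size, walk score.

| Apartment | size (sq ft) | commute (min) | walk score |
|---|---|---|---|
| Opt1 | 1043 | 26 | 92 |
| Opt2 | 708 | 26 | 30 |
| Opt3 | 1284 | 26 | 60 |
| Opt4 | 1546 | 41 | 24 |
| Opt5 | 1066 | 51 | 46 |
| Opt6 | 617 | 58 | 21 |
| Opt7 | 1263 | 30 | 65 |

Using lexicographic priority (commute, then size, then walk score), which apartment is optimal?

First minimize commute: best is 26, kept {Opt1, Opt2, Opt3}.
Then maximize size: best is 1284, kept {Opt3}.

Opt3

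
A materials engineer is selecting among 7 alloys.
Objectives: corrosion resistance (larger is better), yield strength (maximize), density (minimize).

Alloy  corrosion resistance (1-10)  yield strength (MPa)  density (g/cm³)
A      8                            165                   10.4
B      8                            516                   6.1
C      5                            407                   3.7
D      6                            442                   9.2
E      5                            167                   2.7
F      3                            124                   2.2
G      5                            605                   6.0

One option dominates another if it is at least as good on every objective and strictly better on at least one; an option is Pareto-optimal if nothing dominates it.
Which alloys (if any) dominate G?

none

A: worse on yield strength (165 vs 605).
B: worse on yield strength (516 vs 605).
C: worse on yield strength (407 vs 605).
D: worse on yield strength (442 vs 605).
E: worse on yield strength (167 vs 605).
F: worse on corrosion resistance (3 vs 5).
No option dominates G.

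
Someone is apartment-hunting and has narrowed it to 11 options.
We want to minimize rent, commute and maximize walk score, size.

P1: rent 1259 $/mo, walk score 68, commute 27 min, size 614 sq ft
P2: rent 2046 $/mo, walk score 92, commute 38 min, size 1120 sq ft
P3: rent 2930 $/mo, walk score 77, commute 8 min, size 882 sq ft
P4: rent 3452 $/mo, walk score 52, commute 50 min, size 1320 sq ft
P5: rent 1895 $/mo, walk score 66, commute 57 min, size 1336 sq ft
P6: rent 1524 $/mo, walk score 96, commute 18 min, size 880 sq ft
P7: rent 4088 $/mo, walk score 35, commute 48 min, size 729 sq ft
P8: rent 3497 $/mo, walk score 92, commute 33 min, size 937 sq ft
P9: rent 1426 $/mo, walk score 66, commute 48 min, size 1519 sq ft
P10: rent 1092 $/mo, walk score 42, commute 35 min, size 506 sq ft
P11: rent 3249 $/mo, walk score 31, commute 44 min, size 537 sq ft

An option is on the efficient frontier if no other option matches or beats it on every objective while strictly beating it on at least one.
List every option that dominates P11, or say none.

P1: rent 1259≤3249, walk score 68≥31, commute 27≤44, size 614≥537 — dominates P11.
P2: rent 2046≤3249, walk score 92≥31, commute 38≤44, size 1120≥537 — dominates P11.
P3: rent 2930≤3249, walk score 77≥31, commute 8≤44, size 882≥537 — dominates P11.
P6: rent 1524≤3249, walk score 96≥31, commute 18≤44, size 880≥537 — dominates P11.
Others (P4, P5, P7, P8, P9, P10) are each worse than P11 on at least one objective.

P1, P2, P3, P6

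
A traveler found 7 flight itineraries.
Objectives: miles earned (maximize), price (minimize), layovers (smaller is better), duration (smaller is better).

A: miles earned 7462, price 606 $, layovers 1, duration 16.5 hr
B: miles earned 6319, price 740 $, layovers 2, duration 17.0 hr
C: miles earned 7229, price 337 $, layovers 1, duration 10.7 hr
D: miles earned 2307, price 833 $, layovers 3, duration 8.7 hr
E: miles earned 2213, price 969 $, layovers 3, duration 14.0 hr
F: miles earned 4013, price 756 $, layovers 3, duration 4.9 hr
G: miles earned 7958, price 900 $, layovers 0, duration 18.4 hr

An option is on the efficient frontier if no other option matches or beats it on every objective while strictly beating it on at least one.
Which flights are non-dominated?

A, C, F, G

A: not dominated.
B: dominated by A (miles earned 7462≥6319, price 606≤740, layovers 1≤2, duration 16.5≤17.0).
C: not dominated (best price).
D: dominated by F (miles earned 4013≥2307, price 756≤833, layovers 3≤3, duration 4.9≤8.7).
E: dominated by C (miles earned 7229≥2213, price 337≤969, layovers 1≤3, duration 10.7≤14.0).
F: not dominated (best duration).
G: not dominated (best miles earned).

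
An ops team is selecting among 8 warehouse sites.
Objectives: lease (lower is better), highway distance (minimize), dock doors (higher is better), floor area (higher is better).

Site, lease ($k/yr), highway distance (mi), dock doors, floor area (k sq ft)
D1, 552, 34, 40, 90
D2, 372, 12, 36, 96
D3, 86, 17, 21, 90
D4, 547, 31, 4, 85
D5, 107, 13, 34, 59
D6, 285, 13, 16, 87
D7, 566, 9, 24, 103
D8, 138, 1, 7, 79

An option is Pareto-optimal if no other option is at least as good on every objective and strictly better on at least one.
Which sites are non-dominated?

D1, D2, D3, D5, D6, D7, D8

D1: not dominated (best dock doors).
D2: not dominated.
D3: not dominated (best lease).
D4: dominated by D2 (lease 372≤547, highway distance 12≤31, dock doors 36≥4, floor area 96≥85).
D5: not dominated.
D6: not dominated.
D7: not dominated (best floor area).
D8: not dominated (best highway distance).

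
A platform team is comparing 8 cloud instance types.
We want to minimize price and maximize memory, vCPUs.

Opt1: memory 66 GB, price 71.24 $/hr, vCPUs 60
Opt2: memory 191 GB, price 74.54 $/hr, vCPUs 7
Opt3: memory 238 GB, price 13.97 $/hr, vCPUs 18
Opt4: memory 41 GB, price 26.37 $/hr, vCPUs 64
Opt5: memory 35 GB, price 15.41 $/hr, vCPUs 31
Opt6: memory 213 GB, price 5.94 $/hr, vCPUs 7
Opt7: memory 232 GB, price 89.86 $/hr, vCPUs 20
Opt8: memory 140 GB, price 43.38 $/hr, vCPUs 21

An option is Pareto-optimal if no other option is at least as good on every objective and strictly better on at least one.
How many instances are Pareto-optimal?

Opt1: not dominated.
Opt2: dominated by Opt3 (memory 238≥191, price 13.97≤74.54, vCPUs 18≥7).
Opt3: not dominated (best memory).
Opt4: not dominated (best vCPUs).
Opt5: not dominated.
Opt6: not dominated (best price).
Opt7: not dominated.
Opt8: not dominated.
Pareto-optimal: Opt1, Opt3, Opt4, Opt5, Opt6, Opt7, Opt8 → 7.

7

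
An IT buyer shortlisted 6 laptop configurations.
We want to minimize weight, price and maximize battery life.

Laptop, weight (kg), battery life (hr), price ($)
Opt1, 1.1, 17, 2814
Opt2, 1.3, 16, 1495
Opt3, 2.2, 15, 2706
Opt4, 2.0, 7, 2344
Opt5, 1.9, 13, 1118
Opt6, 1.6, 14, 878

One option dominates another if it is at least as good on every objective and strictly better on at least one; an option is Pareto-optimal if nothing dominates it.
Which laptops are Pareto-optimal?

Opt1, Opt2, Opt6

Opt1: not dominated (best weight).
Opt2: not dominated.
Opt3: dominated by Opt2 (weight 1.3≤2.2, battery life 16≥15, price 1495≤2706).
Opt4: dominated by Opt2 (weight 1.3≤2.0, battery life 16≥7, price 1495≤2344).
Opt5: dominated by Opt6 (weight 1.6≤1.9, battery life 14≥13, price 878≤1118).
Opt6: not dominated (best price).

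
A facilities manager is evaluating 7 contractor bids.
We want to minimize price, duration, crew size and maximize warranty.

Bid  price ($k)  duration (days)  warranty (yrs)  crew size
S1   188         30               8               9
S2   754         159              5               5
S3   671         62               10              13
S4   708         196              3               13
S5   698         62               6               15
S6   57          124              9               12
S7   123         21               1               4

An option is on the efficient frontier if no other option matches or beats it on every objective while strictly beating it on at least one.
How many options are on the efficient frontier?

5

S1: not dominated.
S2: not dominated.
S3: not dominated (best warranty).
S4: dominated by S1 (price 188≤708, duration 30≤196, warranty 8≥3, crew size 9≤13).
S5: dominated by S1 (price 188≤698, duration 30≤62, warranty 8≥6, crew size 9≤15).
S6: not dominated (best price).
S7: not dominated (best duration).
Pareto-optimal: S1, S2, S3, S6, S7 → 5.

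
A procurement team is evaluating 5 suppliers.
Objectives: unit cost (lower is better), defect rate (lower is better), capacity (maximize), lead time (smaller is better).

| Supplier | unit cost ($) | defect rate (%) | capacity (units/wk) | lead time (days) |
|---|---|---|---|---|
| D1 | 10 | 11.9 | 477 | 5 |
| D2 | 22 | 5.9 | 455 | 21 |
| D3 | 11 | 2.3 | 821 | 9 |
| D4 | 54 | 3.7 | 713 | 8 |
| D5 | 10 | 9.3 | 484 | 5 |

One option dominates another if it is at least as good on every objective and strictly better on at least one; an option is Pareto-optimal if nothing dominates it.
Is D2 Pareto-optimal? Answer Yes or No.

D3 vs D2: unit cost 11≤22, defect rate 2.3≤5.9, capacity 821≥455, lead time 9≤21 — D3 is at least as good on every objective and strictly better on at least one, so D3 dominates D2.

No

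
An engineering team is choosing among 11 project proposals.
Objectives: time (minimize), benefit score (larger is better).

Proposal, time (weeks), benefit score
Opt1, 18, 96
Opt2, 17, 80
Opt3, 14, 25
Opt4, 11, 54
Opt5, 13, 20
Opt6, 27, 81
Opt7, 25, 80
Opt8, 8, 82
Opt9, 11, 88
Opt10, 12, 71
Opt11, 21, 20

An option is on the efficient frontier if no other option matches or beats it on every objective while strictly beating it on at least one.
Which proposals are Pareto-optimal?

Opt1: not dominated (best benefit score).
Opt2: dominated by Opt8 (time 8≤17, benefit score 82≥80).
Opt3: dominated by Opt4 (time 11≤14, benefit score 54≥25).
Opt4: dominated by Opt8 (time 8≤11, benefit score 82≥54).
Opt5: dominated by Opt4 (time 11≤13, benefit score 54≥20).
Opt6: dominated by Opt1 (time 18≤27, benefit score 96≥81).
Opt7: dominated by Opt1 (time 18≤25, benefit score 96≥80).
Opt8: not dominated (best time).
Opt9: not dominated.
Opt10: dominated by Opt8 (time 8≤12, benefit score 82≥71).
Opt11: dominated by Opt1 (time 18≤21, benefit score 96≥20).

Opt1, Opt8, Opt9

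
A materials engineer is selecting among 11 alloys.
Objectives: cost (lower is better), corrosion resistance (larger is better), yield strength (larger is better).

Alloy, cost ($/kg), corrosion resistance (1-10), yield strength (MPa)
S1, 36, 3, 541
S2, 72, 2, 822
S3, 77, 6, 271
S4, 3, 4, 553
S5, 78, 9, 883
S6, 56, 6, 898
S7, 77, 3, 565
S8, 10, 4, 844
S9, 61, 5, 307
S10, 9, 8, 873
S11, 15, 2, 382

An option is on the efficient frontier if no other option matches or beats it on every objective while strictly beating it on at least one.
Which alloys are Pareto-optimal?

S1: dominated by S4 (cost 3≤36, corrosion resistance 4≥3, yield strength 553≥541).
S2: dominated by S6 (cost 56≤72, corrosion resistance 6≥2, yield strength 898≥822).
S3: dominated by S6 (cost 56≤77, corrosion resistance 6≥6, yield strength 898≥271).
S4: not dominated (best cost).
S5: not dominated (best corrosion resistance).
S6: not dominated (best yield strength).
S7: dominated by S6 (cost 56≤77, corrosion resistance 6≥3, yield strength 898≥565).
S8: dominated by S10 (cost 9≤10, corrosion resistance 8≥4, yield strength 873≥844).
S9: dominated by S6 (cost 56≤61, corrosion resistance 6≥5, yield strength 898≥307).
S10: not dominated.
S11: dominated by S4 (cost 3≤15, corrosion resistance 4≥2, yield strength 553≥382).

S4, S5, S6, S10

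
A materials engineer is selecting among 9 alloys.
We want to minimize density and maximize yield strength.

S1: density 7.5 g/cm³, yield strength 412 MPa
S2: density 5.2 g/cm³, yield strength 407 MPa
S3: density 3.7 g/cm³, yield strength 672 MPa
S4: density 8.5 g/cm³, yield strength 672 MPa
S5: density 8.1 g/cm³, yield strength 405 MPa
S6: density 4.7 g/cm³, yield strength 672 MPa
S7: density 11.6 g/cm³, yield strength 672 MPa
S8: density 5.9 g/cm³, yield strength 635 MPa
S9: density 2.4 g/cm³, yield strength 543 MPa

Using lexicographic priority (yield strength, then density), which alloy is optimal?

First maximize yield strength: best is 672, kept {S3, S4, S6, S7}.
Then minimize density: best is 3.7, kept {S3}.

S3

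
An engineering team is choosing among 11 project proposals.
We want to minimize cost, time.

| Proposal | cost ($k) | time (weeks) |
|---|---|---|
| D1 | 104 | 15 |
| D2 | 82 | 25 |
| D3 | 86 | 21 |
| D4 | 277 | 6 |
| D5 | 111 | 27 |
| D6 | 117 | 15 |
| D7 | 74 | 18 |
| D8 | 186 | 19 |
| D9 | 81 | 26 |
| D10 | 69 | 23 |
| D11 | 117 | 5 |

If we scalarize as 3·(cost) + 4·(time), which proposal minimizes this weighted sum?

D7

D1: 3·104 + 4·15 = 372
D2: 3·82 + 4·25 = 346
D3: 3·86 + 4·21 = 342
D4: 3·277 + 4·6 = 855
D5: 3·111 + 4·27 = 441
D6: 3·117 + 4·15 = 411
D7: 3·74 + 4·18 = 294
D8: 3·186 + 4·19 = 634
D9: 3·81 + 4·26 = 347
D10: 3·69 + 4·23 = 299
D11: 3·117 + 4·5 = 371
Lowest: D7 at 294.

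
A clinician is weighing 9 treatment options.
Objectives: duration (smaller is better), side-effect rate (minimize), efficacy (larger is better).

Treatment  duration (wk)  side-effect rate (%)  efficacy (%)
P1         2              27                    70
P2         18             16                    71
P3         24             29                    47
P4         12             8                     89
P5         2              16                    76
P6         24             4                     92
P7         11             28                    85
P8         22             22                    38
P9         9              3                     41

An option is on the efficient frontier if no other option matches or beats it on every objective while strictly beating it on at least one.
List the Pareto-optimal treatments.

P1: dominated by P5 (duration 2≤2, side-effect rate 16≤27, efficacy 76≥70).
P2: dominated by P4 (duration 12≤18, side-effect rate 8≤16, efficacy 89≥71).
P3: dominated by P1 (duration 2≤24, side-effect rate 27≤29, efficacy 70≥47).
P4: not dominated.
P5: not dominated.
P6: not dominated (best efficacy).
P7: not dominated.
P8: dominated by P2 (duration 18≤22, side-effect rate 16≤22, efficacy 71≥38).
P9: not dominated (best side-effect rate).

P4, P5, P6, P7, P9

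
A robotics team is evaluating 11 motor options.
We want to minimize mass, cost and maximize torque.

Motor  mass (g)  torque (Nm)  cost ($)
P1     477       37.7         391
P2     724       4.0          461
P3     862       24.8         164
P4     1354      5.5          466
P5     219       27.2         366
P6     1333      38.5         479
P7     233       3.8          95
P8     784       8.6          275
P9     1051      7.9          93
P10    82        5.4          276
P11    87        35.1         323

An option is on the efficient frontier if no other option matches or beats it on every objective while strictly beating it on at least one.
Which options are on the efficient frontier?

P1: not dominated.
P2: dominated by P1 (mass 477≤724, torque 37.7≥4.0, cost 391≤461).
P3: not dominated.
P4: dominated by P1 (mass 477≤1354, torque 37.7≥5.5, cost 391≤466).
P5: dominated by P11 (mass 87≤219, torque 35.1≥27.2, cost 323≤366).
P6: not dominated (best torque).
P7: not dominated.
P8: not dominated.
P9: not dominated (best cost).
P10: not dominated (best mass).
P11: not dominated.

P1, P3, P6, P7, P8, P9, P10, P11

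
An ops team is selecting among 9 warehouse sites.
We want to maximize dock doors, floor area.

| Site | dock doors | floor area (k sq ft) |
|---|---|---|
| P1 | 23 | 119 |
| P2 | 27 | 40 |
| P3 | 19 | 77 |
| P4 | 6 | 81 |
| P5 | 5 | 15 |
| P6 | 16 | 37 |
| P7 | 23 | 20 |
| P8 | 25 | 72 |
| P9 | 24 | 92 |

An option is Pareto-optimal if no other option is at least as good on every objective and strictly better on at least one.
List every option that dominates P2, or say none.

none

P1: worse on dock doors (23 vs 27).
P3: worse on dock doors (19 vs 27).
P4: worse on dock doors (6 vs 27).
P5: worse on dock doors (5 vs 27).
P6: worse on dock doors (16 vs 27).
P7: worse on dock doors (23 vs 27).
P8: worse on dock doors (25 vs 27).
P9: worse on dock doors (24 vs 27).
No option dominates P2.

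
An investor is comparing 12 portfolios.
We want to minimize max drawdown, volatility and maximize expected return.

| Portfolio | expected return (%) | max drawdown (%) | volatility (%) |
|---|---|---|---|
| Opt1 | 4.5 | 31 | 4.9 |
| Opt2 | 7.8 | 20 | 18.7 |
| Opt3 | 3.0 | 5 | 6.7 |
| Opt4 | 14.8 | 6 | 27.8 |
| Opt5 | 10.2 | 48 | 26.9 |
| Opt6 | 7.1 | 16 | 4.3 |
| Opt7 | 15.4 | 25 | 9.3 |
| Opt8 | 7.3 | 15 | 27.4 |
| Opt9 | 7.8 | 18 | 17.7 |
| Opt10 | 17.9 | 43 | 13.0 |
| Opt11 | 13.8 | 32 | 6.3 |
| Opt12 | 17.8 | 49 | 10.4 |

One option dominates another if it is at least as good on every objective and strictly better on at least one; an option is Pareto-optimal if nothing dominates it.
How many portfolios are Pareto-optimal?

9

Opt1: dominated by Opt6 (expected return 7.1≥4.5, max drawdown 16≤31, volatility 4.3≤4.9).
Opt2: dominated by Opt9 (expected return 7.8≥7.8, max drawdown 18≤20, volatility 17.7≤18.7).
Opt3: not dominated (best max drawdown).
Opt4: not dominated.
Opt5: dominated by Opt7 (expected return 15.4≥10.2, max drawdown 25≤48, volatility 9.3≤26.9).
Opt6: not dominated (best volatility).
Opt7: not dominated.
Opt8: not dominated.
Opt9: not dominated.
Opt10: not dominated (best expected return).
Opt11: not dominated.
Opt12: not dominated.
Pareto-optimal: Opt3, Opt4, Opt6, Opt7, Opt8, Opt9, Opt10, Opt11, Opt12 → 9.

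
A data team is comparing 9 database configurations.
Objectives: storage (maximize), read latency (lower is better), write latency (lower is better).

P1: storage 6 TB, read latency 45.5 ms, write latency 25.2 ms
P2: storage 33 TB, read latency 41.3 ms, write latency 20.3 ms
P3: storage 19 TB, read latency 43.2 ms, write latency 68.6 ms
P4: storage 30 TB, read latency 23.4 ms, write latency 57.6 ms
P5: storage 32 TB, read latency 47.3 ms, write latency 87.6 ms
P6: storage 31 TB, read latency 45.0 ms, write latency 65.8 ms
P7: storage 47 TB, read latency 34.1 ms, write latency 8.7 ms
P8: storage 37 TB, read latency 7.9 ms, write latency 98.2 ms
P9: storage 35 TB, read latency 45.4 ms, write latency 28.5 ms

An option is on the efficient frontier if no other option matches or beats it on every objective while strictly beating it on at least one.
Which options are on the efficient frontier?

P1: dominated by P2 (storage 33≥6, read latency 41.3≤45.5, write latency 20.3≤25.2).
P2: dominated by P7 (storage 47≥33, read latency 34.1≤41.3, write latency 8.7≤20.3).
P3: dominated by P2 (storage 33≥19, read latency 41.3≤43.2, write latency 20.3≤68.6).
P4: not dominated.
P5: dominated by P2 (storage 33≥32, read latency 41.3≤47.3, write latency 20.3≤87.6).
P6: dominated by P2 (storage 33≥31, read latency 41.3≤45.0, write latency 20.3≤65.8).
P7: not dominated (best storage).
P8: not dominated (best read latency).
P9: dominated by P7 (storage 47≥35, read latency 34.1≤45.4, write latency 8.7≤28.5).

P4, P7, P8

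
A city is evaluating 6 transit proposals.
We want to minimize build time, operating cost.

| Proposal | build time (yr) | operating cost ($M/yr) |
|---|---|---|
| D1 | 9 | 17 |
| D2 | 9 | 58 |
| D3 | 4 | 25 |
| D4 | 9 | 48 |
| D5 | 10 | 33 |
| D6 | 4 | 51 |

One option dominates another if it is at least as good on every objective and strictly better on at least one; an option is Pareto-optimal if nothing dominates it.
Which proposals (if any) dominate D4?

D1, D3

D1: build time 9≤9, operating cost 17≤48 — dominates D4.
D3: build time 4≤9, operating cost 25≤48 — dominates D4.
Others (D2, D5, D6) are each worse than D4 on at least one objective.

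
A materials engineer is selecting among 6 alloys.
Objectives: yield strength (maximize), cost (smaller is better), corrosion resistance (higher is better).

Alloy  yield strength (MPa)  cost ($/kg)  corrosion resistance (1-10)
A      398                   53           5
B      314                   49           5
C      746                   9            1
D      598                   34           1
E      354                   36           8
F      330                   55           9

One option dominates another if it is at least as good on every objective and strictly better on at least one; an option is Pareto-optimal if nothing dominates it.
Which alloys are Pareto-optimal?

A: not dominated.
B: dominated by E (yield strength 354≥314, cost 36≤49, corrosion resistance 8≥5).
C: not dominated (best yield strength).
D: dominated by C (yield strength 746≥598, cost 9≤34, corrosion resistance 1≥1).
E: not dominated.
F: not dominated (best corrosion resistance).

A, C, E, F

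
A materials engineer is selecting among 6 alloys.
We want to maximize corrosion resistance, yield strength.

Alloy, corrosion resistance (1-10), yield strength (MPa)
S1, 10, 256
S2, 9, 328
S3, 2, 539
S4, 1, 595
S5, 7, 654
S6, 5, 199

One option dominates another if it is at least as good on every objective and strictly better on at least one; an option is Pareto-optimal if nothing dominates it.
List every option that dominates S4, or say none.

S5: corrosion resistance 7≥1, yield strength 654≥595 — dominates S4.
Others (S1, S2, S3, S6) are each worse than S4 on at least one objective.

S5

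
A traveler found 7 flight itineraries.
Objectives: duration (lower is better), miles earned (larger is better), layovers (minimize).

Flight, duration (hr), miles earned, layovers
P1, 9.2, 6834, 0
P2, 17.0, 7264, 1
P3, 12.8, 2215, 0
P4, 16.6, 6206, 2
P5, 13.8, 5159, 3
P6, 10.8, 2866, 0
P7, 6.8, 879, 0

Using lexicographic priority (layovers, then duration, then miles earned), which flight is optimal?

P7

First minimize layovers: best is 0, kept {P1, P3, P6, P7}.
Then minimize duration: best is 6.8, kept {P7}.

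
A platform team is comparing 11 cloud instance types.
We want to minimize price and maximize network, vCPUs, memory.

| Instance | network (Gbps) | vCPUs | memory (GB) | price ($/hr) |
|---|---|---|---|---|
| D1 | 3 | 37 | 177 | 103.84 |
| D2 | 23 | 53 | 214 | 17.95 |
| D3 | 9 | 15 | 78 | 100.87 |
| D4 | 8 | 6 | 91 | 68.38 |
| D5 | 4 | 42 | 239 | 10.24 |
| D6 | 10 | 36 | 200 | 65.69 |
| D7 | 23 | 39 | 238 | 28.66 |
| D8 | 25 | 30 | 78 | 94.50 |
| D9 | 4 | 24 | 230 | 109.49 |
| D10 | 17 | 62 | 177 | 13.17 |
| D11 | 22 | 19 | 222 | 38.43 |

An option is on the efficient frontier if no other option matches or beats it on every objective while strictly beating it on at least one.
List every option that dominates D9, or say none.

D5, D7

D5: network 4≥4, vCPUs 42≥24, memory 239≥230, price 10.24≤109.49 — dominates D9.
D7: network 23≥4, vCPUs 39≥24, memory 238≥230, price 28.66≤109.49 — dominates D9.
Others (D1, D2, D3, D4, D6, D8, D10, D11) are each worse than D9 on at least one objective.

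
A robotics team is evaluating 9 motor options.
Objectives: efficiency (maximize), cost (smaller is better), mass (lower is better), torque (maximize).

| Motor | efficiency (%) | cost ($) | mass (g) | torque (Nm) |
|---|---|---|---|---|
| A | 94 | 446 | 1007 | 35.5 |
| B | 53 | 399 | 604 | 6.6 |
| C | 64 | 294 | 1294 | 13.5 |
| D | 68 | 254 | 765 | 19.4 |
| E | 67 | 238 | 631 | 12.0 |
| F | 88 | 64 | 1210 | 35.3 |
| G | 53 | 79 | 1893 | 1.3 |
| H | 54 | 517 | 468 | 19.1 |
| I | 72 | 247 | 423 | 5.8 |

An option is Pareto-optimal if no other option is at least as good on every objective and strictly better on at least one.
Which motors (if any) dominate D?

none

A: worse on cost (446 vs 254).
B: worse on efficiency (53 vs 68).
C: worse on efficiency (64 vs 68).
E: worse on efficiency (67 vs 68).
F: worse on mass (1210 vs 765).
G: worse on efficiency (53 vs 68).
H: worse on efficiency (54 vs 68).
I: worse on torque (5.8 vs 19.4).
No option dominates D.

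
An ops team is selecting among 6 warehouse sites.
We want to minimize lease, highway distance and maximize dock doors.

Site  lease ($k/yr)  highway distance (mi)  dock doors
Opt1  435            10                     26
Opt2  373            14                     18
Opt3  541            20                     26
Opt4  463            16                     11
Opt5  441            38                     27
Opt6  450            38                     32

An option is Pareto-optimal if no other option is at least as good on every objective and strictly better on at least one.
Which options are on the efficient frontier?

Opt1: not dominated (best highway distance).
Opt2: not dominated (best lease).
Opt3: dominated by Opt1 (lease 435≤541, highway distance 10≤20, dock doors 26≥26).
Opt4: dominated by Opt1 (lease 435≤463, highway distance 10≤16, dock doors 26≥11).
Opt5: not dominated.
Opt6: not dominated (best dock doors).

Opt1, Opt2, Opt5, Opt6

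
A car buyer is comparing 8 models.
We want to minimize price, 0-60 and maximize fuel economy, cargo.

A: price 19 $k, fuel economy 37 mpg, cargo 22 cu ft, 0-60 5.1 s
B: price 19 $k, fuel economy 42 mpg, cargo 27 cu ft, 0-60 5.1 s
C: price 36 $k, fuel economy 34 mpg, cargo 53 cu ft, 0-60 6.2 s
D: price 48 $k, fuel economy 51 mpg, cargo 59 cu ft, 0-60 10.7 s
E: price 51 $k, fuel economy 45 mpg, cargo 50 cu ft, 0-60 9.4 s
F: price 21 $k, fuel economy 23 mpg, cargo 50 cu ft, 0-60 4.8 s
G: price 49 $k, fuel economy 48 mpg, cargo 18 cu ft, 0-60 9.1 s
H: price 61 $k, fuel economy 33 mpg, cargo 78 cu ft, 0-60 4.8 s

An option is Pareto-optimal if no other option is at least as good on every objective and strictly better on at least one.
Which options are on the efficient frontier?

B, C, D, E, F, G, H

A: dominated by B (price 19≤19, fuel economy 42≥37, cargo 27≥22, 0-60 5.1≤5.1).
B: not dominated.
C: not dominated.
D: not dominated (best fuel economy).
E: not dominated.
F: not dominated.
G: not dominated.
H: not dominated (best cargo).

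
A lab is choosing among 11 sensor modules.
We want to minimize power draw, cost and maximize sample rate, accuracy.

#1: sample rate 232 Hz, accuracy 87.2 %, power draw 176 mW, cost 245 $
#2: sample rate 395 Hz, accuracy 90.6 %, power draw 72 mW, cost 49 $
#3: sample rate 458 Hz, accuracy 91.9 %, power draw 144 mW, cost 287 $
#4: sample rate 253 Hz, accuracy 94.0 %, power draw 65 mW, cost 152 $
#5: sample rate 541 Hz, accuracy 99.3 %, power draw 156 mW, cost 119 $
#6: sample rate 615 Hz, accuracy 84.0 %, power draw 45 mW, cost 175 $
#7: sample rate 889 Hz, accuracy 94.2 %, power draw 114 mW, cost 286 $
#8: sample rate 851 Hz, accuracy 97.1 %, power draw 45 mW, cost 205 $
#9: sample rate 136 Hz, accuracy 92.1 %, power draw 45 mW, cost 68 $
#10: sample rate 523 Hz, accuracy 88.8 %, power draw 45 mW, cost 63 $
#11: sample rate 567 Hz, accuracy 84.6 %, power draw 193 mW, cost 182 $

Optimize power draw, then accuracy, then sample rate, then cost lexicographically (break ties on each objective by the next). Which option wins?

#8

First minimize power draw: best is 45, kept {#6, #8, #9, #10}.
Then maximize accuracy: best is 97.1, kept {#8}.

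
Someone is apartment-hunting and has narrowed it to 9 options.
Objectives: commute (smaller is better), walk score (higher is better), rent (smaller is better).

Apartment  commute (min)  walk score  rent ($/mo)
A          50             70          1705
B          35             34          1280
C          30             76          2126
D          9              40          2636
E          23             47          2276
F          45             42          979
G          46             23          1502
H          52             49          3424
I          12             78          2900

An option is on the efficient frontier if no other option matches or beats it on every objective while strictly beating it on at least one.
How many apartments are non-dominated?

7

A: not dominated.
B: not dominated.
C: not dominated.
D: not dominated (best commute).
E: not dominated.
F: not dominated (best rent).
G: dominated by B (commute 35≤46, walk score 34≥23, rent 1280≤1502).
H: dominated by A (commute 50≤52, walk score 70≥49, rent 1705≤3424).
I: not dominated (best walk score).
Pareto-optimal: A, B, C, D, E, F, I → 7.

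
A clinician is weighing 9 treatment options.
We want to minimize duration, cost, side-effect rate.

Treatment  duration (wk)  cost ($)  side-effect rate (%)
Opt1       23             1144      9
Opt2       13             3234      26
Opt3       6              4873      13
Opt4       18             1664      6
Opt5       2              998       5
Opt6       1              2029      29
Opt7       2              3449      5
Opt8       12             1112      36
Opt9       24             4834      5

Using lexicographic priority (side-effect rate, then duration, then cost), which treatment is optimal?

First minimize side-effect rate: best is 5, kept {Opt5, Opt7, Opt9}.
Then minimize duration: best is 2, kept {Opt5, Opt7}.
Then minimize cost: best is 998, kept {Opt5}.

Opt5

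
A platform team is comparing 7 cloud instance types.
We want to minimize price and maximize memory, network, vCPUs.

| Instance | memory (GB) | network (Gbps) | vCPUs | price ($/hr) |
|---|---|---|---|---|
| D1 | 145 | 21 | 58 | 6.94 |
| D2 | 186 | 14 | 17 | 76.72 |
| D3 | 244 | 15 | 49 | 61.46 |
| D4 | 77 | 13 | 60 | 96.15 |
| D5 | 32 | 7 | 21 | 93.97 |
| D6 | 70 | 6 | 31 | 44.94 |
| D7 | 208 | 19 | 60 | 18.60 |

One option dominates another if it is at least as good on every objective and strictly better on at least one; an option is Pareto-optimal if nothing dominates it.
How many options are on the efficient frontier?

D1: not dominated (best network).
D2: dominated by D3 (memory 244≥186, network 15≥14, vCPUs 49≥17, price 61.46≤76.72).
D3: not dominated (best memory).
D4: dominated by D7 (memory 208≥77, network 19≥13, vCPUs 60≥60, price 18.60≤96.15).
D5: dominated by D1 (memory 145≥32, network 21≥7, vCPUs 58≥21, price 6.94≤93.97).
D6: dominated by D1 (memory 145≥70, network 21≥6, vCPUs 58≥31, price 6.94≤44.94).
D7: not dominated.
Pareto-optimal: D1, D3, D7 → 3.

3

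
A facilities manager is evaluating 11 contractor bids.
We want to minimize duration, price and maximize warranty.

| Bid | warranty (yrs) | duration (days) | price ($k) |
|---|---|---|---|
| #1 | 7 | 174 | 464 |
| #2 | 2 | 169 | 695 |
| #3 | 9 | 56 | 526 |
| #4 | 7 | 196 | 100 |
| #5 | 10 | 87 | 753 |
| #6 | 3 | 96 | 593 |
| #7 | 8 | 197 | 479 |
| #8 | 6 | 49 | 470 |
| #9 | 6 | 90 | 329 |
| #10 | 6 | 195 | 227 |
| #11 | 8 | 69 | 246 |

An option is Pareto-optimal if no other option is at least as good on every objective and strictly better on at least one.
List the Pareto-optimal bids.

#3, #4, #5, #8, #10, #11

#1: dominated by #11 (warranty 8≥7, duration 69≤174, price 246≤464).
#2: dominated by #3 (warranty 9≥2, duration 56≤169, price 526≤695).
#3: not dominated.
#4: not dominated (best price).
#5: not dominated (best warranty).
#6: dominated by #3 (warranty 9≥3, duration 56≤96, price 526≤593).
#7: dominated by #11 (warranty 8≥8, duration 69≤197, price 246≤479).
#8: not dominated (best duration).
#9: dominated by #11 (warranty 8≥6, duration 69≤90, price 246≤329).
#10: not dominated.
#11: not dominated.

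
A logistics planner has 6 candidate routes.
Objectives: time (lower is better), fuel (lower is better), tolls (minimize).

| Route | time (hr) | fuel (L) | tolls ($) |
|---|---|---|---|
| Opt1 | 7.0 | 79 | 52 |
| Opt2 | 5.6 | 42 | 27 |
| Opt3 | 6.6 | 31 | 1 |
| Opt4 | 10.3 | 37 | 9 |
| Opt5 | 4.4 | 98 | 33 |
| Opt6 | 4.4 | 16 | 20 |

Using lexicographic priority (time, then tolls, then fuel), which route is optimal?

First minimize time: best is 4.4, kept {Opt5, Opt6}.
Then minimize tolls: best is 20, kept {Opt6}.

Opt6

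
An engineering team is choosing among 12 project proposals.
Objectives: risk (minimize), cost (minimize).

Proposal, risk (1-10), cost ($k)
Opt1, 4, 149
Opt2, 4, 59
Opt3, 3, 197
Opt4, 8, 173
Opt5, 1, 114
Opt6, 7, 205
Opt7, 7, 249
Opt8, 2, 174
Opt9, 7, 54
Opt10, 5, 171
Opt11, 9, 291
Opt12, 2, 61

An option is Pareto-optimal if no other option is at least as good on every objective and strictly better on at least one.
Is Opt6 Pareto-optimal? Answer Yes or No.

Opt1 vs Opt6: risk 4≤7, cost 149≤205 — Opt1 is at least as good on every objective and strictly better on at least one, so Opt1 dominates Opt6.

No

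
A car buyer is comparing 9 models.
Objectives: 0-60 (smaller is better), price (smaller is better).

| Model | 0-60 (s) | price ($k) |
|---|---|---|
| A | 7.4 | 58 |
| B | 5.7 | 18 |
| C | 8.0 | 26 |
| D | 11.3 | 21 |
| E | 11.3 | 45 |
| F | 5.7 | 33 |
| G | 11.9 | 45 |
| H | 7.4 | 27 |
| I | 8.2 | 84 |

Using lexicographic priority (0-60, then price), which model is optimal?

First minimize 0-60: best is 5.7, kept {B, F}.
Then minimize price: best is 18, kept {B}.

B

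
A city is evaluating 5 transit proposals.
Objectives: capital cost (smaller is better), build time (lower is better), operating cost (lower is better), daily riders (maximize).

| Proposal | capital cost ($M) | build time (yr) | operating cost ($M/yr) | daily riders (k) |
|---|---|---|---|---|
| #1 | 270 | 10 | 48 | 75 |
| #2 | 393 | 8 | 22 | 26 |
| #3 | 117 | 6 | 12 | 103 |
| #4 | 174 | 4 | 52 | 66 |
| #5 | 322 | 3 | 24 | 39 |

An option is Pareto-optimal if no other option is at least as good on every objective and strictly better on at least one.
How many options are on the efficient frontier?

3

#1: dominated by #3 (capital cost 117≤270, build time 6≤10, operating cost 12≤48, daily riders 103≥75).
#2: dominated by #3 (capital cost 117≤393, build time 6≤8, operating cost 12≤22, daily riders 103≥26).
#3: not dominated (best capital cost).
#4: not dominated.
#5: not dominated (best build time).
Pareto-optimal: #3, #4, #5 → 3.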